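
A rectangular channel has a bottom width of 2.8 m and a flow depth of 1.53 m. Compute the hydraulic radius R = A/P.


For a rectangular section:
Flow area A = b * y = 2.8 * 1.53 = 4.28 m^2.
Wetted perimeter P = b + 2y = 2.8 + 2*1.53 = 5.86 m.
Hydraulic radius R = A/P = 4.28 / 5.86 = 0.7311 m.

0.7311


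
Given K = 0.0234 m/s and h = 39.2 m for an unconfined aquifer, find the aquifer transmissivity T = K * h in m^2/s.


Transmissivity is defined as T = K * h.
T = 0.0234 * 39.2
  = 0.9173 m^2/s.

0.9173


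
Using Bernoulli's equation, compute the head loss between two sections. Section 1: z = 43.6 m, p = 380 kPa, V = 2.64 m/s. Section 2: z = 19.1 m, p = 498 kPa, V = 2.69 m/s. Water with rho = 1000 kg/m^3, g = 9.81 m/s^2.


Total head at each section: H = z + p/(rho*g) + V^2/(2g).
H1 = 43.6 + 380*1000/(1000*9.81) + 2.64^2/(2*9.81)
   = 43.6 + 38.736 + 0.3552
   = 82.691 m.
H2 = 19.1 + 498*1000/(1000*9.81) + 2.69^2/(2*9.81)
   = 19.1 + 50.765 + 0.3688
   = 70.233 m.
h_L = H1 - H2 = 82.691 - 70.233 = 12.458 m.

12.458


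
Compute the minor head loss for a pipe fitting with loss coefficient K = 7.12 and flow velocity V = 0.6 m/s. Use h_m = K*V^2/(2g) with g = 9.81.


Minor loss formula: h_m = K * V^2/(2g).
V^2 = 0.6^2 = 0.36.
V^2/(2g) = 0.36 / 19.62 = 0.0183 m.
h_m = 7.12 * 0.0183 = 0.1306 m.

0.1306


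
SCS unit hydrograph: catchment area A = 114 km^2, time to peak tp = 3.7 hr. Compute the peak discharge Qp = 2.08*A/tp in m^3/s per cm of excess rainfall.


SCS formula: Qp = 2.08 * A / tp.
Qp = 2.08 * 114 / 3.7
   = 237.12 / 3.7
   = 64.09 m^3/s per cm.

64.09


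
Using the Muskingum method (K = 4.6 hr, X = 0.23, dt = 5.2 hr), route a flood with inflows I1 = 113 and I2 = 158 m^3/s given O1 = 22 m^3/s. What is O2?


Muskingum coefficients:
denom = 2*K*(1-X) + dt = 2*4.6*(1-0.23) + 5.2 = 12.284.
C0 = (dt - 2*K*X)/denom = (5.2 - 2*4.6*0.23)/12.284 = 0.2511.
C1 = (dt + 2*K*X)/denom = (5.2 + 2*4.6*0.23)/12.284 = 0.5956.
C2 = (2*K*(1-X) - dt)/denom = 0.1534.
O2 = C0*I2 + C1*I1 + C2*O1
   = 0.2511*158 + 0.5956*113 + 0.1534*22
   = 110.34 m^3/s.

110.34


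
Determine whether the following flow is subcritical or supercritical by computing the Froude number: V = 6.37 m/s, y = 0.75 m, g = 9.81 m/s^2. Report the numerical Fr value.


The Froude number is defined as Fr = V / sqrt(g*y).
g*y = 9.81 * 0.75 = 7.3575.
sqrt(g*y) = sqrt(7.3575) = 2.7125.
Fr = 6.37 / 2.7125 = 2.3484.
Since Fr > 1, the flow is supercritical.

2.3484


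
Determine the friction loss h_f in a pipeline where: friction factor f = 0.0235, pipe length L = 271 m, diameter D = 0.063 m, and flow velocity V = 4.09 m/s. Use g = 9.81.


Darcy-Weisbach equation: h_f = f * (L/D) * V^2/(2g).
f * L/D = 0.0235 * 271/0.063 = 101.0873.
V^2/(2g) = 4.09^2 / (2*9.81) = 16.7281 / 19.62 = 0.8526 m.
h_f = 101.0873 * 0.8526 = 86.187 m.

86.187


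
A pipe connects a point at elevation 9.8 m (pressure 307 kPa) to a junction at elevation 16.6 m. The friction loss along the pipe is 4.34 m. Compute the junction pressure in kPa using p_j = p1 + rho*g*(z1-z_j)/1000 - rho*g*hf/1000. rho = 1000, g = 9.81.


Junction pressure: p_j = p1 + rho*g*(z1 - z_j)/1000 - rho*g*hf/1000.
Elevation term = 1000*9.81*(9.8 - 16.6)/1000 = -66.708 kPa.
Friction term = 1000*9.81*4.34/1000 = 42.575 kPa.
p_j = 307 + -66.708 - 42.575 = 197.72 kPa.

197.72


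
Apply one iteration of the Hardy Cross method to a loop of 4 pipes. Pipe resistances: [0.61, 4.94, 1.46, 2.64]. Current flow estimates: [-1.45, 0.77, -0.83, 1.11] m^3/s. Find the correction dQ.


Numerator terms (r*Q*|Q|): 0.61*-1.45*|-1.45| = -1.2825; 4.94*0.77*|0.77| = 2.9289; 1.46*-0.83*|-0.83| = -1.0058; 2.64*1.11*|1.11| = 3.2527.
Sum of numerator = 3.8934.
Denominator terms (r*|Q|): 0.61*|-1.45| = 0.8845; 4.94*|0.77| = 3.8038; 1.46*|-0.83| = 1.2118; 2.64*|1.11| = 2.9304.
2 * sum of denominator = 2 * 8.8305 = 17.661.
dQ = -3.8934 / 17.661 = -0.2204 m^3/s.

-0.2204


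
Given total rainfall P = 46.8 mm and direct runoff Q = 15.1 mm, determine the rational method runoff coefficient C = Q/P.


The runoff coefficient C = runoff depth / rainfall depth.
C = 15.1 / 46.8
  = 0.3226.

0.3226


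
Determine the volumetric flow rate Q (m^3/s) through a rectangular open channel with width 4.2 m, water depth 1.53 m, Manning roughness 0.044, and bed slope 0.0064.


For a rectangular channel, the cross-sectional area A = b * y = 4.2 * 1.53 = 6.43 m^2.
The wetted perimeter P = b + 2y = 4.2 + 2*1.53 = 7.26 m.
Hydraulic radius R = A/P = 6.43/7.26 = 0.8851 m.
Velocity V = (1/n)*R^(2/3)*S^(1/2) = (1/0.044)*0.8851^(2/3)*0.0064^(1/2) = 1.6761 m/s.
Discharge Q = A * V = 6.43 * 1.6761 = 10.771 m^3/s.

10.771


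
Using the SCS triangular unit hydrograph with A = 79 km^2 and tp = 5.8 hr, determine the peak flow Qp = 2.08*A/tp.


SCS formula: Qp = 2.08 * A / tp.
Qp = 2.08 * 79 / 5.8
   = 164.32 / 5.8
   = 28.33 m^3/s per cm.

28.33


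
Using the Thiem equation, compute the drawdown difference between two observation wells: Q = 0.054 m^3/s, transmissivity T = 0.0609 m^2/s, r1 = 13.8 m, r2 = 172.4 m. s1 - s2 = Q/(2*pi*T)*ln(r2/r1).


Thiem equation: s1 - s2 = Q/(2*pi*T) * ln(r2/r1).
ln(r2/r1) = ln(172.4/13.8) = 2.5251.
Q/(2*pi*T) = 0.054 / (2*pi*0.0609) = 0.054 / 0.3826 = 0.1411.
s1 - s2 = 0.1411 * 2.5251 = 0.3564 m.

0.3564


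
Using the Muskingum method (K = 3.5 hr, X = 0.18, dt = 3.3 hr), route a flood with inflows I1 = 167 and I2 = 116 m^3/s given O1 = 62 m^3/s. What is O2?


Muskingum coefficients:
denom = 2*K*(1-X) + dt = 2*3.5*(1-0.18) + 3.3 = 9.04.
C0 = (dt - 2*K*X)/denom = (3.3 - 2*3.5*0.18)/9.04 = 0.2257.
C1 = (dt + 2*K*X)/denom = (3.3 + 2*3.5*0.18)/9.04 = 0.5044.
C2 = (2*K*(1-X) - dt)/denom = 0.2699.
O2 = C0*I2 + C1*I1 + C2*O1
   = 0.2257*116 + 0.5044*167 + 0.2699*62
   = 127.15 m^3/s.

127.15


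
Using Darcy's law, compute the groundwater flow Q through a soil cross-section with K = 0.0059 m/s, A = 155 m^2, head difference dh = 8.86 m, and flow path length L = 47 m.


Darcy's law: Q = K * A * i, where i = dh/L.
Hydraulic gradient i = 8.86 / 47 = 0.188511.
Q = 0.0059 * 155 * 0.188511
  = 0.1724 m^3/s.

0.1724


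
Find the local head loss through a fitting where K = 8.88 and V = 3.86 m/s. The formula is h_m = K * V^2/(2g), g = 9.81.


Minor loss formula: h_m = K * V^2/(2g).
V^2 = 3.86^2 = 14.8996.
V^2/(2g) = 14.8996 / 19.62 = 0.7594 m.
h_m = 8.88 * 0.7594 = 6.7435 m.

6.7435


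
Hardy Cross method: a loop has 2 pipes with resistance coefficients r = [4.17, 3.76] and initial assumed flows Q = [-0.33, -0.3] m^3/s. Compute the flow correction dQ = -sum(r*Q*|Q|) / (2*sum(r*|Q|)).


Numerator terms (r*Q*|Q|): 4.17*-0.33*|-0.33| = -0.4541; 3.76*-0.3*|-0.3| = -0.3384.
Sum of numerator = -0.7925.
Denominator terms (r*|Q|): 4.17*|-0.33| = 1.3761; 3.76*|-0.3| = 1.128.
2 * sum of denominator = 2 * 2.5041 = 5.0082.
dQ = --0.7925 / 5.0082 = 0.1582 m^3/s.

0.1582


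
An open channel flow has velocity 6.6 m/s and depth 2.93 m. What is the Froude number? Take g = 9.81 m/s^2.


The Froude number is defined as Fr = V / sqrt(g*y).
g*y = 9.81 * 2.93 = 28.7433.
sqrt(g*y) = sqrt(28.7433) = 5.3613.
Fr = 6.6 / 5.3613 = 1.231.

1.231


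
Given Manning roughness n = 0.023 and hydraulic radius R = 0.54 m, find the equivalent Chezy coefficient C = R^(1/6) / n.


The Chezy coefficient relates to Manning's n through C = R^(1/6) / n.
R^(1/6) = 0.54^(1/6) = 0.9024.
C = 0.9024 / 0.023 = 39.23 m^(1/2)/s.

39.23


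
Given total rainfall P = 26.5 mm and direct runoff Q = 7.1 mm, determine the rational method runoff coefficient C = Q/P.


The runoff coefficient C = runoff depth / rainfall depth.
C = 7.1 / 26.5
  = 0.2679.

0.2679


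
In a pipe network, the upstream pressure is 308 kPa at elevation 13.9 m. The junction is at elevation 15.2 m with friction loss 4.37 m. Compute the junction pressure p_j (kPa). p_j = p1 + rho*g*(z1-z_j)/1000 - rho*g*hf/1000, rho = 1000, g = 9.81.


Junction pressure: p_j = p1 + rho*g*(z1 - z_j)/1000 - rho*g*hf/1000.
Elevation term = 1000*9.81*(13.9 - 15.2)/1000 = -12.753 kPa.
Friction term = 1000*9.81*4.37/1000 = 42.87 kPa.
p_j = 308 + -12.753 - 42.87 = 252.38 kPa.

252.38


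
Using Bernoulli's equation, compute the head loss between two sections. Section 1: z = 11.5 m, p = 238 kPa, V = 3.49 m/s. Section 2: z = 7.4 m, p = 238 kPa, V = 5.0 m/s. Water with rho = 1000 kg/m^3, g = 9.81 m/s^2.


Total head at each section: H = z + p/(rho*g) + V^2/(2g).
H1 = 11.5 + 238*1000/(1000*9.81) + 3.49^2/(2*9.81)
   = 11.5 + 24.261 + 0.6208
   = 36.382 m.
H2 = 7.4 + 238*1000/(1000*9.81) + 5.0^2/(2*9.81)
   = 7.4 + 24.261 + 1.2742
   = 32.935 m.
h_L = H1 - H2 = 36.382 - 32.935 = 3.447 m.

3.447


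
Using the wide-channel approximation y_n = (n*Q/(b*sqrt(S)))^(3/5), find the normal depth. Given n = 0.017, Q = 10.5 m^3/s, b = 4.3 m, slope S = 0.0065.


We use the wide-channel approximation y_n = (n*Q/(b*sqrt(S)))^(3/5).
sqrt(S) = sqrt(0.0065) = 0.080623.
Numerator: n*Q = 0.017 * 10.5 = 0.1785.
Denominator: b*sqrt(S) = 4.3 * 0.080623 = 0.346679.
arg = 0.5149.
y_n = 0.5149^(3/5) = 0.6715 m.

0.6715


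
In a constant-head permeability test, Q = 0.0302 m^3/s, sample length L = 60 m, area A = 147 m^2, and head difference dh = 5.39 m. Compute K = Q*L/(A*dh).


From K = Q*L / (A*dh):
Numerator: Q*L = 0.0302 * 60 = 1.812.
Denominator: A*dh = 147 * 5.39 = 792.33.
K = 1.812 / 792.33 = 0.002287 m/s.

0.002287


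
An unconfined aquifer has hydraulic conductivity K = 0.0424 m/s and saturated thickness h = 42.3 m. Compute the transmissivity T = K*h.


Transmissivity is defined as T = K * h.
T = 0.0424 * 42.3
  = 1.7935 m^2/s.

1.7935


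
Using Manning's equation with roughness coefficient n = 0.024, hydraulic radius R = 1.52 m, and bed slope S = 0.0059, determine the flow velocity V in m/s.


Manning's equation gives V = (1/n) * R^(2/3) * S^(1/2).
First, compute R^(2/3) = 1.52^(2/3) = 1.322.
Next, S^(1/2) = 0.0059^(1/2) = 0.076811.
Then 1/n = 1/0.024 = 41.67.
V = 41.67 * 1.322 * 0.076811 = 4.231 m/s.

4.231


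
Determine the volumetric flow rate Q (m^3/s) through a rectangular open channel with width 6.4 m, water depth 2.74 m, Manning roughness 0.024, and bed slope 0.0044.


For a rectangular channel, the cross-sectional area A = b * y = 6.4 * 2.74 = 17.54 m^2.
The wetted perimeter P = b + 2y = 6.4 + 2*2.74 = 11.88 m.
Hydraulic radius R = A/P = 17.54/11.88 = 1.4761 m.
Velocity V = (1/n)*R^(2/3)*S^(1/2) = (1/0.024)*1.4761^(2/3)*0.0044^(1/2) = 3.5831 m/s.
Discharge Q = A * V = 17.54 * 3.5831 = 62.833 m^3/s.

62.833


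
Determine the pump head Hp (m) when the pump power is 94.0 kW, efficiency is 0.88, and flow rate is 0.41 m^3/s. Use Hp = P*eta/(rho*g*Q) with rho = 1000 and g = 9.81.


Pump head formula: Hp = P * eta / (rho * g * Q).
Numerator: P * eta = 94.0 * 1000 * 0.88 = 82720.0 W.
Denominator: rho * g * Q = 1000 * 9.81 * 0.41 = 4022.1.
Hp = 82720.0 / 4022.1 = 20.57 m.

20.57


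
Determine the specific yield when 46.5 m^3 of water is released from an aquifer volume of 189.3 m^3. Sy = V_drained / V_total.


Specific yield Sy = Volume drained / Total volume.
Sy = 46.5 / 189.3
   = 0.2456.

0.2456


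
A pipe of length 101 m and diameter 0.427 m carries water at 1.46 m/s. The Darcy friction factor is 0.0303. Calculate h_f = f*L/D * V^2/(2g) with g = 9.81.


Darcy-Weisbach equation: h_f = f * (L/D) * V^2/(2g).
f * L/D = 0.0303 * 101/0.427 = 7.167.
V^2/(2g) = 1.46^2 / (2*9.81) = 2.1316 / 19.62 = 0.1086 m.
h_f = 7.167 * 0.1086 = 0.779 m.

0.779


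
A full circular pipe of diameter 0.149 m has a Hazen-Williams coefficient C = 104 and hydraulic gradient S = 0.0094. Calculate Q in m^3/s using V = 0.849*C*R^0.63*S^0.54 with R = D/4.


For a full circular pipe, R = D/4 = 0.149/4 = 0.0372 m.
V = 0.849 * 104 * 0.0372^0.63 * 0.0094^0.54
  = 0.849 * 104 * 0.125837 * 0.080443
  = 0.8938 m/s.
Pipe area A = pi*D^2/4 = pi*0.149^2/4 = 0.0174 m^2.
Q = A * V = 0.0174 * 0.8938 = 0.0156 m^3/s.

0.0156


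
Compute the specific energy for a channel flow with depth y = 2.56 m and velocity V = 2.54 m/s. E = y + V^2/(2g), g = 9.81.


Specific energy E = y + V^2/(2g).
Velocity head = V^2/(2g) = 2.54^2 / (2*9.81) = 6.4516 / 19.62 = 0.3288 m.
E = 2.56 + 0.3288 = 2.8888 m.

2.8888


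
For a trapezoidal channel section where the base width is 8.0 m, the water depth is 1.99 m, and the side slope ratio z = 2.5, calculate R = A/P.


For a trapezoidal section with side slope z:
A = (b + z*y)*y = (8.0 + 2.5*1.99)*1.99 = 25.82 m^2.
P = b + 2*y*sqrt(1 + z^2) = 8.0 + 2*1.99*sqrt(1 + 2.5^2) = 18.716 m.
R = A/P = 25.82 / 18.716 = 1.3795 m.

1.3795


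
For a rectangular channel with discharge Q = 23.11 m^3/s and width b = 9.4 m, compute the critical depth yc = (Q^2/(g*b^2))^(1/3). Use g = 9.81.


Using yc = (Q^2 / (g * b^2))^(1/3):
Q^2 = 23.11^2 = 534.07.
g * b^2 = 9.81 * 9.4^2 = 9.81 * 88.36 = 866.81.
Q^2 / (g*b^2) = 534.07 / 866.81 = 0.6161.
yc = 0.6161^(1/3) = 0.8509 m.

0.8509


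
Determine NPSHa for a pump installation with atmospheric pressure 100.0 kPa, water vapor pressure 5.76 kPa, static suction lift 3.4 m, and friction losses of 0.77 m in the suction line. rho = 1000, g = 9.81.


NPSHa = p_atm/(rho*g) - z_s - hf_s - p_vap/(rho*g).
p_atm/(rho*g) = 100.0*1000 / (1000*9.81) = 10.194 m.
p_vap/(rho*g) = 5.76*1000 / (1000*9.81) = 0.587 m.
NPSHa = 10.194 - 3.4 - 0.77 - 0.587
      = 5.44 m.

5.44


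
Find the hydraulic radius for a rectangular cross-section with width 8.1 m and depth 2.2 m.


For a rectangular section:
Flow area A = b * y = 8.1 * 2.2 = 17.82 m^2.
Wetted perimeter P = b + 2y = 8.1 + 2*2.2 = 12.5 m.
Hydraulic radius R = A/P = 17.82 / 12.5 = 1.4256 m.

1.4256


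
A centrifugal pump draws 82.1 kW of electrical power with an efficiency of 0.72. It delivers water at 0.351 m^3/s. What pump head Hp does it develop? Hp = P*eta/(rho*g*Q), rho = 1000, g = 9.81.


Pump head formula: Hp = P * eta / (rho * g * Q).
Numerator: P * eta = 82.1 * 1000 * 0.72 = 59112.0 W.
Denominator: rho * g * Q = 1000 * 9.81 * 0.351 = 3443.31.
Hp = 59112.0 / 3443.31 = 17.17 m.

17.17


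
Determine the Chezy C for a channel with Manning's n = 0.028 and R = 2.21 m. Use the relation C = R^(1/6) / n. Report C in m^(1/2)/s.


The Chezy coefficient relates to Manning's n through C = R^(1/6) / n.
R^(1/6) = 2.21^(1/6) = 1.141297.
C = 1.141297 / 0.028 = 40.76 m^(1/2)/s.

40.76


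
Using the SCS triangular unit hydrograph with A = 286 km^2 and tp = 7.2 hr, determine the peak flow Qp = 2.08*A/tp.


SCS formula: Qp = 2.08 * A / tp.
Qp = 2.08 * 286 / 7.2
   = 594.88 / 7.2
   = 82.62 m^3/s per cm.

82.62


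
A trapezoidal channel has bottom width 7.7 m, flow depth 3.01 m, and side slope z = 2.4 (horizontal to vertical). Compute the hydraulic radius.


For a trapezoidal section with side slope z:
A = (b + z*y)*y = (7.7 + 2.4*3.01)*3.01 = 44.921 m^2.
P = b + 2*y*sqrt(1 + z^2) = 7.7 + 2*3.01*sqrt(1 + 2.4^2) = 23.352 m.
R = A/P = 44.921 / 23.352 = 1.9237 m.

1.9237


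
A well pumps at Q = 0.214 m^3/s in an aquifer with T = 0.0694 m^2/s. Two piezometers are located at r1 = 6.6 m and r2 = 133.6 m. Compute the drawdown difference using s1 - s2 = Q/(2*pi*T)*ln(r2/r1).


Thiem equation: s1 - s2 = Q/(2*pi*T) * ln(r2/r1).
ln(r2/r1) = ln(133.6/6.6) = 3.0078.
Q/(2*pi*T) = 0.214 / (2*pi*0.0694) = 0.214 / 0.4361 = 0.4908.
s1 - s2 = 0.4908 * 3.0078 = 1.4761 m.

1.4761


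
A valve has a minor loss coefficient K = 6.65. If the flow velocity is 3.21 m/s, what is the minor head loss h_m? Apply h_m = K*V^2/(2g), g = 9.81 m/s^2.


Minor loss formula: h_m = K * V^2/(2g).
V^2 = 3.21^2 = 10.3041.
V^2/(2g) = 10.3041 / 19.62 = 0.5252 m.
h_m = 6.65 * 0.5252 = 3.4925 m.

3.4925


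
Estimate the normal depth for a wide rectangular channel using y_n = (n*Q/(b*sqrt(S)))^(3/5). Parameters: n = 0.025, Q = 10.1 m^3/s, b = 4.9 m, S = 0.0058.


We use the wide-channel approximation y_n = (n*Q/(b*sqrt(S)))^(3/5).
sqrt(S) = sqrt(0.0058) = 0.076158.
Numerator: n*Q = 0.025 * 10.1 = 0.2525.
Denominator: b*sqrt(S) = 4.9 * 0.076158 = 0.373174.
arg = 0.6766.
y_n = 0.6766^(3/5) = 0.7911 m.

0.7911


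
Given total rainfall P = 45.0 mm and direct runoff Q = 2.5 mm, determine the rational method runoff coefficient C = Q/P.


The runoff coefficient C = runoff depth / rainfall depth.
C = 2.5 / 45.0
  = 0.0556.

0.0556


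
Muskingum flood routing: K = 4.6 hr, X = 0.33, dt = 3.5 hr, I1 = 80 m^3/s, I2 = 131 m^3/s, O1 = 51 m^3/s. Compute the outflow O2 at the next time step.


Muskingum coefficients:
denom = 2*K*(1-X) + dt = 2*4.6*(1-0.33) + 3.5 = 9.664.
C0 = (dt - 2*K*X)/denom = (3.5 - 2*4.6*0.33)/9.664 = 0.048.
C1 = (dt + 2*K*X)/denom = (3.5 + 2*4.6*0.33)/9.664 = 0.6763.
C2 = (2*K*(1-X) - dt)/denom = 0.2757.
O2 = C0*I2 + C1*I1 + C2*O1
   = 0.048*131 + 0.6763*80 + 0.2757*51
   = 74.45 m^3/s.

74.45


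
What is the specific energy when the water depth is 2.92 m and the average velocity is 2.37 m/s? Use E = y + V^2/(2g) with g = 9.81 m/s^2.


Specific energy E = y + V^2/(2g).
Velocity head = V^2/(2g) = 2.37^2 / (2*9.81) = 5.6169 / 19.62 = 0.2863 m.
E = 2.92 + 0.2863 = 3.2063 m.

3.2063


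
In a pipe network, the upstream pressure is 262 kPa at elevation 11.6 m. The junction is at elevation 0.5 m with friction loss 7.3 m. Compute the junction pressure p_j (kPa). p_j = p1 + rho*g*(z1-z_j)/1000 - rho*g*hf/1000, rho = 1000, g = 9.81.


Junction pressure: p_j = p1 + rho*g*(z1 - z_j)/1000 - rho*g*hf/1000.
Elevation term = 1000*9.81*(11.6 - 0.5)/1000 = 108.891 kPa.
Friction term = 1000*9.81*7.3/1000 = 71.613 kPa.
p_j = 262 + 108.891 - 71.613 = 299.28 kPa.

299.28


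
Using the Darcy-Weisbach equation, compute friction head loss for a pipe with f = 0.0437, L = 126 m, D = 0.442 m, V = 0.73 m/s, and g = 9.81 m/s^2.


Darcy-Weisbach equation: h_f = f * (L/D) * V^2/(2g).
f * L/D = 0.0437 * 126/0.442 = 12.4575.
V^2/(2g) = 0.73^2 / (2*9.81) = 0.5329 / 19.62 = 0.0272 m.
h_f = 12.4575 * 0.0272 = 0.338 m.

0.338


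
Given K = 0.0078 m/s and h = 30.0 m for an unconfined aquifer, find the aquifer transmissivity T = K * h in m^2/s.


Transmissivity is defined as T = K * h.
T = 0.0078 * 30.0
  = 0.234 m^2/s.

0.234


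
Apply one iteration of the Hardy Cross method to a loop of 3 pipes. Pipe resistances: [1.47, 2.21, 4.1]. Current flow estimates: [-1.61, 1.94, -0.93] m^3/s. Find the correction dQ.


Numerator terms (r*Q*|Q|): 1.47*-1.61*|-1.61| = -3.8104; 2.21*1.94*|1.94| = 8.3176; 4.1*-0.93*|-0.93| = -3.5461.
Sum of numerator = 0.9611.
Denominator terms (r*|Q|): 1.47*|-1.61| = 2.3667; 2.21*|1.94| = 4.2874; 4.1*|-0.93| = 3.813.
2 * sum of denominator = 2 * 10.4671 = 20.9342.
dQ = -0.9611 / 20.9342 = -0.0459 m^3/s.

-0.0459


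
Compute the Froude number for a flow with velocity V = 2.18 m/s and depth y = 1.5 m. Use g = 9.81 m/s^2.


The Froude number is defined as Fr = V / sqrt(g*y).
g*y = 9.81 * 1.5 = 14.715.
sqrt(g*y) = sqrt(14.715) = 3.836.
Fr = 2.18 / 3.836 = 0.5683.

0.5683


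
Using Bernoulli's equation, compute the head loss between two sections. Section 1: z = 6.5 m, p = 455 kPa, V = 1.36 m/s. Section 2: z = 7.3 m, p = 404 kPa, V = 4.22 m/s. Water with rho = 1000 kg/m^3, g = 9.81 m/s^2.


Total head at each section: H = z + p/(rho*g) + V^2/(2g).
H1 = 6.5 + 455*1000/(1000*9.81) + 1.36^2/(2*9.81)
   = 6.5 + 46.381 + 0.0943
   = 52.976 m.
H2 = 7.3 + 404*1000/(1000*9.81) + 4.22^2/(2*9.81)
   = 7.3 + 41.182 + 0.9077
   = 49.39 m.
h_L = H1 - H2 = 52.976 - 49.39 = 3.585 m.

3.585


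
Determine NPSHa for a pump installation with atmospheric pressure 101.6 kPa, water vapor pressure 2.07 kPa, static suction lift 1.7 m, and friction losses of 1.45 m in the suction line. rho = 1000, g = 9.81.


NPSHa = p_atm/(rho*g) - z_s - hf_s - p_vap/(rho*g).
p_atm/(rho*g) = 101.6*1000 / (1000*9.81) = 10.357 m.
p_vap/(rho*g) = 2.07*1000 / (1000*9.81) = 0.211 m.
NPSHa = 10.357 - 1.7 - 1.45 - 0.211
      = 7.0 m.

7.0


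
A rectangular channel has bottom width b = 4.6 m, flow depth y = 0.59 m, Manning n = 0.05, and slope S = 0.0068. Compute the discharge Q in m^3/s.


For a rectangular channel, the cross-sectional area A = b * y = 4.6 * 0.59 = 2.71 m^2.
The wetted perimeter P = b + 2y = 4.6 + 2*0.59 = 5.78 m.
Hydraulic radius R = A/P = 2.71/5.78 = 0.4696 m.
Velocity V = (1/n)*R^(2/3)*S^(1/2) = (1/0.05)*0.4696^(2/3)*0.0068^(1/2) = 0.9963 m/s.
Discharge Q = A * V = 2.71 * 0.9963 = 2.704 m^3/s.

2.704


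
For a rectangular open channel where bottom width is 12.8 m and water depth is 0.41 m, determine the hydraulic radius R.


For a rectangular section:
Flow area A = b * y = 12.8 * 0.41 = 5.25 m^2.
Wetted perimeter P = b + 2y = 12.8 + 2*0.41 = 13.62 m.
Hydraulic radius R = A/P = 5.25 / 13.62 = 0.3853 m.

0.3853


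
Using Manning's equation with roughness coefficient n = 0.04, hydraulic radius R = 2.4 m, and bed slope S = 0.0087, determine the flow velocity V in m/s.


Manning's equation gives V = (1/n) * R^(2/3) * S^(1/2).
First, compute R^(2/3) = 2.4^(2/3) = 1.7926.
Next, S^(1/2) = 0.0087^(1/2) = 0.093274.
Then 1/n = 1/0.04 = 25.0.
V = 25.0 * 1.7926 * 0.093274 = 4.18 m/s.

4.18


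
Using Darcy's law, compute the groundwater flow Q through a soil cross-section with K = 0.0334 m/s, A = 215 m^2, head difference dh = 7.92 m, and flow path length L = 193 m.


Darcy's law: Q = K * A * i, where i = dh/L.
Hydraulic gradient i = 7.92 / 193 = 0.041036.
Q = 0.0334 * 215 * 0.041036
  = 0.2947 m^3/s.

0.2947


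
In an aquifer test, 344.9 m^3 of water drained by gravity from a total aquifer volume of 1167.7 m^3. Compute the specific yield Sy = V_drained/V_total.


Specific yield Sy = Volume drained / Total volume.
Sy = 344.9 / 1167.7
   = 0.2954.

0.2954


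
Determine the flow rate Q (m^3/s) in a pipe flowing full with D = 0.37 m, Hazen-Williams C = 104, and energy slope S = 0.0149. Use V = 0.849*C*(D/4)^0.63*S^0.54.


For a full circular pipe, R = D/4 = 0.37/4 = 0.0925 m.
V = 0.849 * 104 * 0.0925^0.63 * 0.0149^0.54
  = 0.849 * 104 * 0.223187 * 0.103162
  = 2.033 m/s.
Pipe area A = pi*D^2/4 = pi*0.37^2/4 = 0.1075 m^2.
Q = A * V = 0.1075 * 2.033 = 0.2186 m^3/s.

0.2186


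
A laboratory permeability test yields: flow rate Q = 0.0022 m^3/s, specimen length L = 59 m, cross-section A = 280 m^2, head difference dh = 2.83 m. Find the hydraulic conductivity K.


From K = Q*L / (A*dh):
Numerator: Q*L = 0.0022 * 59 = 0.1298.
Denominator: A*dh = 280 * 2.83 = 792.4.
K = 0.1298 / 792.4 = 0.000164 m/s.

0.000164


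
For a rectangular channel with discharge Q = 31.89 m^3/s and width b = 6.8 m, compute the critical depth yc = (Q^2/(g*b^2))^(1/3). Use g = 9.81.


Using yc = (Q^2 / (g * b^2))^(1/3):
Q^2 = 31.89^2 = 1016.97.
g * b^2 = 9.81 * 6.8^2 = 9.81 * 46.24 = 453.61.
Q^2 / (g*b^2) = 1016.97 / 453.61 = 2.2419.
yc = 2.2419^(1/3) = 1.3088 m.

1.3088


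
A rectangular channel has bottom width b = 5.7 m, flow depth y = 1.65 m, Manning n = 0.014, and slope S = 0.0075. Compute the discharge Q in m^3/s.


For a rectangular channel, the cross-sectional area A = b * y = 5.7 * 1.65 = 9.4 m^2.
The wetted perimeter P = b + 2y = 5.7 + 2*1.65 = 9.0 m.
Hydraulic radius R = A/P = 9.4/9.0 = 1.045 m.
Velocity V = (1/n)*R^(2/3)*S^(1/2) = (1/0.014)*1.045^(2/3)*0.0075^(1/2) = 6.3701 m/s.
Discharge Q = A * V = 9.4 * 6.3701 = 59.911 m^3/s.

59.911


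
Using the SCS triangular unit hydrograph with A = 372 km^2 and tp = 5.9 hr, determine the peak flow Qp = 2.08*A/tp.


SCS formula: Qp = 2.08 * A / tp.
Qp = 2.08 * 372 / 5.9
   = 773.76 / 5.9
   = 131.15 m^3/s per cm.

131.15


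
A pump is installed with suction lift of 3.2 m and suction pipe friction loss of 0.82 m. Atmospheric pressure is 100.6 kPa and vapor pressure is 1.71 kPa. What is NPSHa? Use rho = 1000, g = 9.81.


NPSHa = p_atm/(rho*g) - z_s - hf_s - p_vap/(rho*g).
p_atm/(rho*g) = 100.6*1000 / (1000*9.81) = 10.255 m.
p_vap/(rho*g) = 1.71*1000 / (1000*9.81) = 0.174 m.
NPSHa = 10.255 - 3.2 - 0.82 - 0.174
      = 6.06 m.

6.06


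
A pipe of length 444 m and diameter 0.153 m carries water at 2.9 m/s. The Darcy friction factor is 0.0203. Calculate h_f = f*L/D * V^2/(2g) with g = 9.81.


Darcy-Weisbach equation: h_f = f * (L/D) * V^2/(2g).
f * L/D = 0.0203 * 444/0.153 = 58.9098.
V^2/(2g) = 2.9^2 / (2*9.81) = 8.41 / 19.62 = 0.4286 m.
h_f = 58.9098 * 0.4286 = 25.251 m.

25.251


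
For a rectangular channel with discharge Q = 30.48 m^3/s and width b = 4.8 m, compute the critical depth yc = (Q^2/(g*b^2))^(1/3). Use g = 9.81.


Using yc = (Q^2 / (g * b^2))^(1/3):
Q^2 = 30.48^2 = 929.03.
g * b^2 = 9.81 * 4.8^2 = 9.81 * 23.04 = 226.02.
Q^2 / (g*b^2) = 929.03 / 226.02 = 4.1104.
yc = 4.1104^(1/3) = 1.6019 m.

1.6019


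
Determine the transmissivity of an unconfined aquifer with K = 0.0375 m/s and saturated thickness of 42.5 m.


Transmissivity is defined as T = K * h.
T = 0.0375 * 42.5
  = 1.5938 m^2/s.

1.5938


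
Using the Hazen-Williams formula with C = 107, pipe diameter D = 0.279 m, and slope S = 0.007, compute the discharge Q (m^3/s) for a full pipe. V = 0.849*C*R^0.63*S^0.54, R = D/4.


For a full circular pipe, R = D/4 = 0.279/4 = 0.0698 m.
V = 0.849 * 107 * 0.0698^0.63 * 0.007^0.54
  = 0.849 * 107 * 0.186824 * 0.068605
  = 1.1643 m/s.
Pipe area A = pi*D^2/4 = pi*0.279^2/4 = 0.0611 m^2.
Q = A * V = 0.0611 * 1.1643 = 0.0712 m^3/s.

0.0712


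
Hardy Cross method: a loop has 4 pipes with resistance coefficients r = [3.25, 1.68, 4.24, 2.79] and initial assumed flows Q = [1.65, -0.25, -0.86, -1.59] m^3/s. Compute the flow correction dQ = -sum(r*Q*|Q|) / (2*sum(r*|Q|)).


Numerator terms (r*Q*|Q|): 3.25*1.65*|1.65| = 8.8481; 1.68*-0.25*|-0.25| = -0.105; 4.24*-0.86*|-0.86| = -3.1359; 2.79*-1.59*|-1.59| = -7.0534.
Sum of numerator = -1.4462.
Denominator terms (r*|Q|): 3.25*|1.65| = 5.3625; 1.68*|-0.25| = 0.42; 4.24*|-0.86| = 3.6464; 2.79*|-1.59| = 4.4361.
2 * sum of denominator = 2 * 13.865 = 27.73.
dQ = --1.4462 / 27.73 = 0.0522 m^3/s.

0.0522


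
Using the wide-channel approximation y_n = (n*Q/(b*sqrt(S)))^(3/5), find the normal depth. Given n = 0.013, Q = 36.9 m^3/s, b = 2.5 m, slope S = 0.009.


We use the wide-channel approximation y_n = (n*Q/(b*sqrt(S)))^(3/5).
sqrt(S) = sqrt(0.009) = 0.094868.
Numerator: n*Q = 0.013 * 36.9 = 0.4797.
Denominator: b*sqrt(S) = 2.5 * 0.094868 = 0.23717.
arg = 2.0226.
y_n = 2.0226^(3/5) = 1.526 m.

1.526


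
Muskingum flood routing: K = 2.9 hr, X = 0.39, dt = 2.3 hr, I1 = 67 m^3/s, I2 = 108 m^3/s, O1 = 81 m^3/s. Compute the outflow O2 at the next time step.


Muskingum coefficients:
denom = 2*K*(1-X) + dt = 2*2.9*(1-0.39) + 2.3 = 5.838.
C0 = (dt - 2*K*X)/denom = (2.3 - 2*2.9*0.39)/5.838 = 0.0065.
C1 = (dt + 2*K*X)/denom = (2.3 + 2*2.9*0.39)/5.838 = 0.7814.
C2 = (2*K*(1-X) - dt)/denom = 0.2121.
O2 = C0*I2 + C1*I1 + C2*O1
   = 0.0065*108 + 0.7814*67 + 0.2121*81
   = 70.24 m^3/s.

70.24


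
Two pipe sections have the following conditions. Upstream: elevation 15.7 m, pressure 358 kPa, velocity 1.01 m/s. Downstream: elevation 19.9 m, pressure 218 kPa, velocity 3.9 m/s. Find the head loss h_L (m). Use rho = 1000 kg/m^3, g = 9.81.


Total head at each section: H = z + p/(rho*g) + V^2/(2g).
H1 = 15.7 + 358*1000/(1000*9.81) + 1.01^2/(2*9.81)
   = 15.7 + 36.493 + 0.052
   = 52.245 m.
H2 = 19.9 + 218*1000/(1000*9.81) + 3.9^2/(2*9.81)
   = 19.9 + 22.222 + 0.7752
   = 42.897 m.
h_L = H1 - H2 = 52.245 - 42.897 = 9.348 m.

9.348


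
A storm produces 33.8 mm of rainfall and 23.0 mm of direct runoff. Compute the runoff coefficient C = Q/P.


The runoff coefficient C = runoff depth / rainfall depth.
C = 23.0 / 33.8
  = 0.6805.

0.6805


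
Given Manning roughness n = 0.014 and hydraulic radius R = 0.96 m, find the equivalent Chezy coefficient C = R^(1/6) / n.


The Chezy coefficient relates to Manning's n through C = R^(1/6) / n.
R^(1/6) = 0.96^(1/6) = 0.993219.
C = 0.993219 / 0.014 = 70.94 m^(1/2)/s.

70.94


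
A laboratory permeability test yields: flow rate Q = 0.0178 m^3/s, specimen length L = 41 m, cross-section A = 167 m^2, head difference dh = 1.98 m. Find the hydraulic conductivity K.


From K = Q*L / (A*dh):
Numerator: Q*L = 0.0178 * 41 = 0.7298.
Denominator: A*dh = 167 * 1.98 = 330.66.
K = 0.7298 / 330.66 = 0.002207 m/s.

0.002207


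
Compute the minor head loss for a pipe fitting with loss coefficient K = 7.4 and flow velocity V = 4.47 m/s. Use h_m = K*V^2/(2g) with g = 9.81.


Minor loss formula: h_m = K * V^2/(2g).
V^2 = 4.47^2 = 19.9809.
V^2/(2g) = 19.9809 / 19.62 = 1.0184 m.
h_m = 7.4 * 1.0184 = 7.5361 m.

7.5361


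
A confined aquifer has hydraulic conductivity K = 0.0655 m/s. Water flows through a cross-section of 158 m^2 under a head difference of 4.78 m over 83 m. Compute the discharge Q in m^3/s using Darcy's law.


Darcy's law: Q = K * A * i, where i = dh/L.
Hydraulic gradient i = 4.78 / 83 = 0.05759.
Q = 0.0655 * 158 * 0.05759
  = 0.596 m^3/s.

0.596


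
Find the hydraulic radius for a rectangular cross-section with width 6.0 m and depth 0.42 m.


For a rectangular section:
Flow area A = b * y = 6.0 * 0.42 = 2.52 m^2.
Wetted perimeter P = b + 2y = 6.0 + 2*0.42 = 6.84 m.
Hydraulic radius R = A/P = 2.52 / 6.84 = 0.3684 m.

0.3684


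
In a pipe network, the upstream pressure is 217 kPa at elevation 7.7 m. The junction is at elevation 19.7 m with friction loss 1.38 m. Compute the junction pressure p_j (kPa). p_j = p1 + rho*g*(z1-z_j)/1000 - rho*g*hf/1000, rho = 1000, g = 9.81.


Junction pressure: p_j = p1 + rho*g*(z1 - z_j)/1000 - rho*g*hf/1000.
Elevation term = 1000*9.81*(7.7 - 19.7)/1000 = -117.72 kPa.
Friction term = 1000*9.81*1.38/1000 = 13.538 kPa.
p_j = 217 + -117.72 - 13.538 = 85.74 kPa.

85.74


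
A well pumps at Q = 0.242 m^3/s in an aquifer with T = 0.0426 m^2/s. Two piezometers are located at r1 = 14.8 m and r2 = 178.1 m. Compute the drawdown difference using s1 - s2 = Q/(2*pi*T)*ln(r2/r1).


Thiem equation: s1 - s2 = Q/(2*pi*T) * ln(r2/r1).
ln(r2/r1) = ln(178.1/14.8) = 2.4877.
Q/(2*pi*T) = 0.242 / (2*pi*0.0426) = 0.242 / 0.2677 = 0.9041.
s1 - s2 = 0.9041 * 2.4877 = 2.2492 m.

2.2492


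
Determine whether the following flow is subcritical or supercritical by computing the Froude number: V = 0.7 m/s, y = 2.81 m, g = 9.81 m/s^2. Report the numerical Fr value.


The Froude number is defined as Fr = V / sqrt(g*y).
g*y = 9.81 * 2.81 = 27.5661.
sqrt(g*y) = sqrt(27.5661) = 5.2503.
Fr = 0.7 / 5.2503 = 0.1333.
Since Fr < 1, the flow is subcritical.

0.1333


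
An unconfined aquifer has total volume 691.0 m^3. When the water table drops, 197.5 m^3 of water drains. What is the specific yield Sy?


Specific yield Sy = Volume drained / Total volume.
Sy = 197.5 / 691.0
   = 0.2858.

0.2858


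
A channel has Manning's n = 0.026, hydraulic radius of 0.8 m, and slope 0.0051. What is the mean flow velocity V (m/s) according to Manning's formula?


Manning's equation gives V = (1/n) * R^(2/3) * S^(1/2).
First, compute R^(2/3) = 0.8^(2/3) = 0.8618.
Next, S^(1/2) = 0.0051^(1/2) = 0.071414.
Then 1/n = 1/0.026 = 38.46.
V = 38.46 * 0.8618 * 0.071414 = 2.367 m/s.

2.367


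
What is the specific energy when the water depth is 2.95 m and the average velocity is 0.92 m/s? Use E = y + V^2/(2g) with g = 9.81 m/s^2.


Specific energy E = y + V^2/(2g).
Velocity head = V^2/(2g) = 0.92^2 / (2*9.81) = 0.8464 / 19.62 = 0.0431 m.
E = 2.95 + 0.0431 = 2.9931 m.

2.9931


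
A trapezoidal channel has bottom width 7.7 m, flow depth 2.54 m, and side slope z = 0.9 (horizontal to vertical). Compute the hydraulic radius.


For a trapezoidal section with side slope z:
A = (b + z*y)*y = (7.7 + 0.9*2.54)*2.54 = 25.364 m^2.
P = b + 2*y*sqrt(1 + z^2) = 7.7 + 2*2.54*sqrt(1 + 0.9^2) = 14.534 m.
R = A/P = 25.364 / 14.534 = 1.7451 m.

1.7451


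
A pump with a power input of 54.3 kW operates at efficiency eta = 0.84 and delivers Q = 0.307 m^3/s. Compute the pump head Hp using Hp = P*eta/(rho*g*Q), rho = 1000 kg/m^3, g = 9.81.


Pump head formula: Hp = P * eta / (rho * g * Q).
Numerator: P * eta = 54.3 * 1000 * 0.84 = 45612.0 W.
Denominator: rho * g * Q = 1000 * 9.81 * 0.307 = 3011.67.
Hp = 45612.0 / 3011.67 = 15.15 m.

15.15


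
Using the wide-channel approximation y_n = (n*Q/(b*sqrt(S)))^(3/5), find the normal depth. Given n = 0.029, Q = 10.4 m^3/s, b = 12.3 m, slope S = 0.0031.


We use the wide-channel approximation y_n = (n*Q/(b*sqrt(S)))^(3/5).
sqrt(S) = sqrt(0.0031) = 0.055678.
Numerator: n*Q = 0.029 * 10.4 = 0.3016.
Denominator: b*sqrt(S) = 12.3 * 0.055678 = 0.684839.
arg = 0.4404.
y_n = 0.4404^(3/5) = 0.6114 m.

0.6114


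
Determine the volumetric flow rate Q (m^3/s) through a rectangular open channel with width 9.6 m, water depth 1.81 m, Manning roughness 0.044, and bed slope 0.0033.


For a rectangular channel, the cross-sectional area A = b * y = 9.6 * 1.81 = 17.38 m^2.
The wetted perimeter P = b + 2y = 9.6 + 2*1.81 = 13.22 m.
Hydraulic radius R = A/P = 17.38/13.22 = 1.3144 m.
Velocity V = (1/n)*R^(2/3)*S^(1/2) = (1/0.044)*1.3144^(2/3)*0.0033^(1/2) = 1.5666 m/s.
Discharge Q = A * V = 17.38 * 1.5666 = 27.221 m^3/s.

27.221


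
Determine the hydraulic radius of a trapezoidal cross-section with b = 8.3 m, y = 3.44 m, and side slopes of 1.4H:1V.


For a trapezoidal section with side slope z:
A = (b + z*y)*y = (8.3 + 1.4*3.44)*3.44 = 45.119 m^2.
P = b + 2*y*sqrt(1 + z^2) = 8.3 + 2*3.44*sqrt(1 + 1.4^2) = 20.137 m.
R = A/P = 45.119 / 20.137 = 2.2406 m.

2.2406


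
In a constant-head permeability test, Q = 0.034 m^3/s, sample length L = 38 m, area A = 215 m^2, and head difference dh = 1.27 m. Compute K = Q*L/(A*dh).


From K = Q*L / (A*dh):
Numerator: Q*L = 0.034 * 38 = 1.292.
Denominator: A*dh = 215 * 1.27 = 273.05.
K = 1.292 / 273.05 = 0.004732 m/s.

0.004732


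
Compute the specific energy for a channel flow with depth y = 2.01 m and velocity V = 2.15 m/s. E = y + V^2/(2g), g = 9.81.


Specific energy E = y + V^2/(2g).
Velocity head = V^2/(2g) = 2.15^2 / (2*9.81) = 4.6225 / 19.62 = 0.2356 m.
E = 2.01 + 0.2356 = 2.2456 m.

2.2456


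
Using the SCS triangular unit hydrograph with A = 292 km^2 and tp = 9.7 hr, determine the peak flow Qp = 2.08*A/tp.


SCS formula: Qp = 2.08 * A / tp.
Qp = 2.08 * 292 / 9.7
   = 607.36 / 9.7
   = 62.61 m^3/s per cm.

62.61


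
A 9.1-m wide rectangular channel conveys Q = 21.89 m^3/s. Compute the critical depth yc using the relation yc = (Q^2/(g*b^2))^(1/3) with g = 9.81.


Using yc = (Q^2 / (g * b^2))^(1/3):
Q^2 = 21.89^2 = 479.17.
g * b^2 = 9.81 * 9.1^2 = 9.81 * 82.81 = 812.37.
Q^2 / (g*b^2) = 479.17 / 812.37 = 0.5898.
yc = 0.5898^(1/3) = 0.8386 m.

0.8386


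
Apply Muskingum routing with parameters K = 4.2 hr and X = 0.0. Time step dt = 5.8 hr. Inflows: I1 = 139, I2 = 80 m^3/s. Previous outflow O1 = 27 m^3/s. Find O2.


Muskingum coefficients:
denom = 2*K*(1-X) + dt = 2*4.2*(1-0.0) + 5.8 = 14.2.
C0 = (dt - 2*K*X)/denom = (5.8 - 2*4.2*0.0)/14.2 = 0.4085.
C1 = (dt + 2*K*X)/denom = (5.8 + 2*4.2*0.0)/14.2 = 0.4085.
C2 = (2*K*(1-X) - dt)/denom = 0.1831.
O2 = C0*I2 + C1*I1 + C2*O1
   = 0.4085*80 + 0.4085*139 + 0.1831*27
   = 94.39 m^3/s.

94.39


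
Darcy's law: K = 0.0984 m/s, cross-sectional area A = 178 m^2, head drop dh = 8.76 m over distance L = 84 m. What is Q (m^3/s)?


Darcy's law: Q = K * A * i, where i = dh/L.
Hydraulic gradient i = 8.76 / 84 = 0.104286.
Q = 0.0984 * 178 * 0.104286
  = 1.8266 m^3/s.

1.8266


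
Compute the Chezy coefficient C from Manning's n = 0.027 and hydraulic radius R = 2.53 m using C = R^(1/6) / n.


The Chezy coefficient relates to Manning's n through C = R^(1/6) / n.
R^(1/6) = 2.53^(1/6) = 1.167311.
C = 1.167311 / 0.027 = 43.23 m^(1/2)/s.

43.23


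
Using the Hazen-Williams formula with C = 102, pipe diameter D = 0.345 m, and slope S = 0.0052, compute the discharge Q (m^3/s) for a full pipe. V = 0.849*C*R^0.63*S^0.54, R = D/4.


For a full circular pipe, R = D/4 = 0.345/4 = 0.0862 m.
V = 0.849 * 102 * 0.0862^0.63 * 0.0052^0.54
  = 0.849 * 102 * 0.213564 * 0.058431
  = 1.0806 m/s.
Pipe area A = pi*D^2/4 = pi*0.345^2/4 = 0.0935 m^2.
Q = A * V = 0.0935 * 1.0806 = 0.101 m^3/s.

0.101


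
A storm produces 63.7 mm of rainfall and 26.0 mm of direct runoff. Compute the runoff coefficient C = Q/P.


The runoff coefficient C = runoff depth / rainfall depth.
C = 26.0 / 63.7
  = 0.4082.

0.4082


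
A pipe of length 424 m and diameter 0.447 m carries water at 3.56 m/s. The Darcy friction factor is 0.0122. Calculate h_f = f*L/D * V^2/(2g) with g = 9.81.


Darcy-Weisbach equation: h_f = f * (L/D) * V^2/(2g).
f * L/D = 0.0122 * 424/0.447 = 11.5723.
V^2/(2g) = 3.56^2 / (2*9.81) = 12.6736 / 19.62 = 0.646 m.
h_f = 11.5723 * 0.646 = 7.475 m.

7.475


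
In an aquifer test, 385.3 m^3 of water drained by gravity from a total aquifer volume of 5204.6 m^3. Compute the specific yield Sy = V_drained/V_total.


Specific yield Sy = Volume drained / Total volume.
Sy = 385.3 / 5204.6
   = 0.074.

0.074


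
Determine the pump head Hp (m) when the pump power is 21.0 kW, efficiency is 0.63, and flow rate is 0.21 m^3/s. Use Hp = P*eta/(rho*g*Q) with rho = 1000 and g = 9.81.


Pump head formula: Hp = P * eta / (rho * g * Q).
Numerator: P * eta = 21.0 * 1000 * 0.63 = 13230.0 W.
Denominator: rho * g * Q = 1000 * 9.81 * 0.21 = 2060.1.
Hp = 13230.0 / 2060.1 = 6.42 m.

6.42


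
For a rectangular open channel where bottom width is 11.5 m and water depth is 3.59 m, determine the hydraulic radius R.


For a rectangular section:
Flow area A = b * y = 11.5 * 3.59 = 41.28 m^2.
Wetted perimeter P = b + 2y = 11.5 + 2*3.59 = 18.68 m.
Hydraulic radius R = A/P = 41.28 / 18.68 = 2.2101 m.

2.2101


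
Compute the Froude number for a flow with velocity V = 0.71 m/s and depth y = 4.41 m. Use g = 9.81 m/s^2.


The Froude number is defined as Fr = V / sqrt(g*y).
g*y = 9.81 * 4.41 = 43.2621.
sqrt(g*y) = sqrt(43.2621) = 6.5774.
Fr = 0.71 / 6.5774 = 0.1079.

0.1079


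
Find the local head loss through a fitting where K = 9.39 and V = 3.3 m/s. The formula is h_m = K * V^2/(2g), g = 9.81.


Minor loss formula: h_m = K * V^2/(2g).
V^2 = 3.3^2 = 10.89.
V^2/(2g) = 10.89 / 19.62 = 0.555 m.
h_m = 9.39 * 0.555 = 5.2119 m.

5.2119


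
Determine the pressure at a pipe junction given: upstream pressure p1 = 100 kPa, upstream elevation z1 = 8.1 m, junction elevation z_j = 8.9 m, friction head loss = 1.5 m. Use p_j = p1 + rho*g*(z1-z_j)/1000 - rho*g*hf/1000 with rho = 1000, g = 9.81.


Junction pressure: p_j = p1 + rho*g*(z1 - z_j)/1000 - rho*g*hf/1000.
Elevation term = 1000*9.81*(8.1 - 8.9)/1000 = -7.848 kPa.
Friction term = 1000*9.81*1.5/1000 = 14.715 kPa.
p_j = 100 + -7.848 - 14.715 = 77.44 kPa.

77.44


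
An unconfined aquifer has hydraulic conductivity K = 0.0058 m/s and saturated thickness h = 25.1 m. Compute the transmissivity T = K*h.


Transmissivity is defined as T = K * h.
T = 0.0058 * 25.1
  = 0.1456 m^2/s.

0.1456


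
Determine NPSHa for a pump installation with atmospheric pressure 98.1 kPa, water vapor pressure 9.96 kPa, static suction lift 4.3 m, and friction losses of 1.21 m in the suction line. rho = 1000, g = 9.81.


NPSHa = p_atm/(rho*g) - z_s - hf_s - p_vap/(rho*g).
p_atm/(rho*g) = 98.1*1000 / (1000*9.81) = 10.0 m.
p_vap/(rho*g) = 9.96*1000 / (1000*9.81) = 1.015 m.
NPSHa = 10.0 - 4.3 - 1.21 - 1.015
      = 3.47 m.

3.47


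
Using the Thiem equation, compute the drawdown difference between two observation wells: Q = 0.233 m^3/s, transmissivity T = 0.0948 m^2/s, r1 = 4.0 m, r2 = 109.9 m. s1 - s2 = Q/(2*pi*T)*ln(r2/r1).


Thiem equation: s1 - s2 = Q/(2*pi*T) * ln(r2/r1).
ln(r2/r1) = ln(109.9/4.0) = 3.3133.
Q/(2*pi*T) = 0.233 / (2*pi*0.0948) = 0.233 / 0.5956 = 0.3912.
s1 - s2 = 0.3912 * 3.3133 = 1.2961 m.

1.2961


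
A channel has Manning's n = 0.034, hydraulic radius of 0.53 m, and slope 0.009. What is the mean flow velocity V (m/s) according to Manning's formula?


Manning's equation gives V = (1/n) * R^(2/3) * S^(1/2).
First, compute R^(2/3) = 0.53^(2/3) = 0.6549.
Next, S^(1/2) = 0.009^(1/2) = 0.094868.
Then 1/n = 1/0.034 = 29.41.
V = 29.41 * 0.6549 * 0.094868 = 1.8274 m/s.

1.8274
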